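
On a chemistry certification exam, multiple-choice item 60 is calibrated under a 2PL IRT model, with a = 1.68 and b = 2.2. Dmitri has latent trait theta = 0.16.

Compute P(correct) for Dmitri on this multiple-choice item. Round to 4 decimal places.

P(theta) = 1 / (1 + exp(−a(theta − b)))
Exponent: 1.68 × (0.16 − 2.2) = -3.4272
1/(1 + e^{3.4272}) = 0.0315

0.0315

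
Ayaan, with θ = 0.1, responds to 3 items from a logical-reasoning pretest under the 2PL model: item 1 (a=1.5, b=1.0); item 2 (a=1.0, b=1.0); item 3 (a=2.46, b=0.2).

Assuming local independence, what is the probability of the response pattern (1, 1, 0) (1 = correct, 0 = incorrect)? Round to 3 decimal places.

P(θ) = 1 / (1 + exp(−a(θ − b)))
P_1 = 1/(1+e^{1.3500}) = 0.2059
P_2 = 1/(1+e^{0.9000}) = 0.2891
P_3 = 1/(1+e^{0.2460}) = 0.4388
L = P_1 × P_2 × (1−P_3) = 0.2059 × 0.2891 × 0.5612 = 0.03339

0.033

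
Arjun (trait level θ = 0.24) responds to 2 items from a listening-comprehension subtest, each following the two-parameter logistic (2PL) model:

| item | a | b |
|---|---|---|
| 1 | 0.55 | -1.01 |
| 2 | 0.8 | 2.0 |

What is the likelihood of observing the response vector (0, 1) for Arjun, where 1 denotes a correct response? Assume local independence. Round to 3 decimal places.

0.066

P(θ) = 1 / (1 + exp(−a(θ − b)))
P_1 = 1/(1+e^{-0.6875}) = 0.6654
P_2 = 1/(1+e^{1.4080}) = 0.1965
L = (1−P_1) × P_2 = 0.3346 × 0.1965 = 0.06576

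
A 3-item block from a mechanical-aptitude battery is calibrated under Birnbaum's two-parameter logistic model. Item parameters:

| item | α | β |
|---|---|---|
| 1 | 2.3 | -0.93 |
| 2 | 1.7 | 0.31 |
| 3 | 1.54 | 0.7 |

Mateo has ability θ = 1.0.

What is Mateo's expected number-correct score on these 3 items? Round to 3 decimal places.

2.366

P(θ) = 1 / (1 + exp(−α(θ − β)))
P_1 = 1/(1+e^{-4.4390}) = 0.9883
P_2 = 1/(1+e^{-1.1730}) = 0.7637
P_3 = 1/(1+e^{-0.4620}) = 0.6135
E[score] = 0.9883 + 0.7637 + 0.6135 = 2.3655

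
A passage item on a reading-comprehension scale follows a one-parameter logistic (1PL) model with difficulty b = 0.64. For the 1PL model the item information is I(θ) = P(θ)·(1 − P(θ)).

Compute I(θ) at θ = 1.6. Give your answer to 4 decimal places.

0.2002

P = 1/(1+e^{-0.9600}) = 0.7231
P(1−P) = 0.7231 × 0.2769 = 0.2002
I = P(1−P) = 0.20022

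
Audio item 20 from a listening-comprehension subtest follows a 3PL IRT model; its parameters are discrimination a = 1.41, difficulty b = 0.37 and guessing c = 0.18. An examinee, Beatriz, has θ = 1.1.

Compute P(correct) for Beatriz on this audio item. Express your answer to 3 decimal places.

P(θ) = c + (1 − c) · 1 / (1 + exp(−a(θ − b)))
Exponent: 1.41 × (1.1 − 0.37) = 1.0293
1/(1 + e^{-1.0293}) = 0.7368
P = 0.18 + 0.82 × 0.7368 = 0.7842

0.784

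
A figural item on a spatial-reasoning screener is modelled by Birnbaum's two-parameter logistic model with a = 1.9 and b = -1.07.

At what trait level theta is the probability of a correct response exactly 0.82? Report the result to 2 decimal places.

-0.27

P(theta) = 1 / (1 + exp(−a(theta − b)))
logit = ln(0.8200/0.1800) = 1.5163
theta = b + logit/(a) = -1.07 + 1.5163/1.9000 = -0.2719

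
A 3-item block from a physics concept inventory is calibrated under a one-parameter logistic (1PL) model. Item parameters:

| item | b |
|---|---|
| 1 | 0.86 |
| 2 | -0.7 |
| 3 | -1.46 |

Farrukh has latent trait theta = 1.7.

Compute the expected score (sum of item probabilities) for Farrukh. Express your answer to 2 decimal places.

P(theta) = 1 / (1 + exp(−(theta − b)))
P_1 = 1/(1+e^{-0.8400}) = 0.6985
P_2 = 1/(1+e^{-2.4000}) = 0.9168
P_3 = 1/(1+e^{-3.1600}) = 0.9593
E[score] = 0.6985 + 0.9168 + 0.9593 = 2.5746

2.57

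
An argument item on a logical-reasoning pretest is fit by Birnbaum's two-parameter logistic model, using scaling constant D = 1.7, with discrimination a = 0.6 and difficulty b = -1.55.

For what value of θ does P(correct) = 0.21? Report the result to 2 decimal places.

P(θ) = 1 / (1 + exp(−D·a(θ − b)))
logit = ln(0.2100/0.7900) = -1.3249
θ = b + logit/(1.7·a) = -1.55 + (-1.3249)/1.0200 = -2.8489

-2.85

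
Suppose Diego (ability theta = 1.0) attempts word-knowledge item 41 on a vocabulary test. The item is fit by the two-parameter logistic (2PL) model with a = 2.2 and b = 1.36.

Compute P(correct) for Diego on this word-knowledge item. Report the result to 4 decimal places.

0.3117

P(theta) = 1 / (1 + exp(−a(theta − b)))
Exponent: 2.2 × (1.0 − 1.36) = -0.7920
1/(1 + e^{0.7920}) = 0.3117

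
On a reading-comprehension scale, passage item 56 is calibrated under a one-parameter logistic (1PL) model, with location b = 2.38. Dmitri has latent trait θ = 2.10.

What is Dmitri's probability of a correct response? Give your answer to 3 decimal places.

0.430

P(θ) = 1 / (1 + exp(−(θ − b)))
Exponent: (2.10 − 2.38) = -0.2800
1/(1 + e^{0.2800}) = 0.4305
P = 0.4305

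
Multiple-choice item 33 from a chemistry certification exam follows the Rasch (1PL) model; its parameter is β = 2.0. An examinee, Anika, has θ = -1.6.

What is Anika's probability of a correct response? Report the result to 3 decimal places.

P(θ) = 1 / (1 + exp(−(θ − β)))
Exponent: (-1.6 − 2.0) = -3.6000
1/(1 + e^{3.6000}) = 0.0266
P = 0.0266

0.027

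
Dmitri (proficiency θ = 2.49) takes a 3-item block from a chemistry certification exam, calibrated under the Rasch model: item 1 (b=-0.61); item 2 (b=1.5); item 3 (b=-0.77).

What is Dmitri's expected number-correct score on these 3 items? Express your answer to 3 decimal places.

2.649

P(θ) = 1 / (1 + exp(−(θ − b)))
P_1 = 1/(1+e^{-3.1000}) = 0.9569
P_2 = 1/(1+e^{-0.9900}) = 0.7291
P_3 = 1/(1+e^{-3.2600}) = 0.9630
E[score] = 0.9569 + 0.7291 + 0.9630 = 2.6490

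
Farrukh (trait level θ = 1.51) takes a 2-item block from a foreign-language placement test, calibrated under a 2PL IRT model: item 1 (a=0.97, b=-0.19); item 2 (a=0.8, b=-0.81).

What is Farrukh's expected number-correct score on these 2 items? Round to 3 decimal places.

P(θ) = 1 / (1 + exp(−a(θ − b)))
P_1 = 1/(1+e^{-1.6490}) = 0.8388
P_2 = 1/(1+e^{-1.8560}) = 0.8648
E[score] = 0.8388 + 0.8648 = 1.7036

1.704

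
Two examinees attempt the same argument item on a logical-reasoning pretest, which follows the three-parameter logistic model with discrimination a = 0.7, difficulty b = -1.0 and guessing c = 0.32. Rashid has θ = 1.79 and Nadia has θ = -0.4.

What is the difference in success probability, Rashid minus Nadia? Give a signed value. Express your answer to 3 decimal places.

0.185

P(θ) = c + (1 − c) · 1 / (1 + exp(−a(θ − b)))
P(Rashid) = 0.9155  [exponent 1.9530]
P(Nadia) = 0.7304  [exponent 0.4200]
Difference = 0.9155 − 0.7304 = 0.1852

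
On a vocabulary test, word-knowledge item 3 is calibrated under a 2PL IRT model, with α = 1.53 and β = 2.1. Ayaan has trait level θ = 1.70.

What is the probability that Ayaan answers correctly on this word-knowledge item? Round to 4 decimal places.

0.3516

P(θ) = 1 / (1 + exp(−α(θ − β)))
Exponent: 1.53 × (1.70 − 2.1) = -0.6120
1/(1 + e^{0.6120}) = 0.3516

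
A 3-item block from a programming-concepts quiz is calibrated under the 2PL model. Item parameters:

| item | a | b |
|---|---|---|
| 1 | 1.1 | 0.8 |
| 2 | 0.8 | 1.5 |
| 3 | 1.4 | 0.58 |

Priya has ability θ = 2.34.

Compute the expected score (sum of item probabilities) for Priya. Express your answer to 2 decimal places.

P(θ) = 1 / (1 + exp(−a(θ − b)))
P_1 = 1/(1+e^{-1.6940}) = 0.8447
P_2 = 1/(1+e^{-0.6720}) = 0.6620
P_3 = 1/(1+e^{-2.4640}) = 0.9216
E[score] = 0.8447 + 0.6620 + 0.9216 = 2.4283

2.43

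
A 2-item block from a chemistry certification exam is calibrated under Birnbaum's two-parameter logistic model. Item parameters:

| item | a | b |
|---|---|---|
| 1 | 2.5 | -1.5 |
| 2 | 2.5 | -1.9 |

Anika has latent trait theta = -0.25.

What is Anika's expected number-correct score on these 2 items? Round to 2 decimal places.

P(theta) = 1 / (1 + exp(−a(theta − b)))
P_1 = 1/(1+e^{-3.1250}) = 0.9579
P_2 = 1/(1+e^{-4.1250}) = 0.9841
E[score] = 0.9579 + 0.9841 = 1.9420

1.94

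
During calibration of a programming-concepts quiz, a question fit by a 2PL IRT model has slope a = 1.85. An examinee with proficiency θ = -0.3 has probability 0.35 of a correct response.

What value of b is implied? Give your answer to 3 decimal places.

P(θ) = 1 / (1 + exp(−a(θ − b)))
logit(0.35) = ln(0.35/0.65) = -0.6190
b = θ − logit/(a) = -0.3 − (-0.6190)/1.8500 = 0.0346

0.035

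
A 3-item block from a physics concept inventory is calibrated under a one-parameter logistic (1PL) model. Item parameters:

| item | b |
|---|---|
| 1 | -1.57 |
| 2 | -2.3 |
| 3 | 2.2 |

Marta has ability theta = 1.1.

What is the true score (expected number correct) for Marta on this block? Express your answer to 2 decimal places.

P(theta) = 1 / (1 + exp(−(theta − b)))
P_1 = 1/(1+e^{-2.6700}) = 0.9352
P_2 = 1/(1+e^{-3.4000}) = 0.9677
P_3 = 1/(1+e^{1.1000}) = 0.2497
E[score] = 0.9352 + 0.9677 + 0.2497 = 2.1527

2.15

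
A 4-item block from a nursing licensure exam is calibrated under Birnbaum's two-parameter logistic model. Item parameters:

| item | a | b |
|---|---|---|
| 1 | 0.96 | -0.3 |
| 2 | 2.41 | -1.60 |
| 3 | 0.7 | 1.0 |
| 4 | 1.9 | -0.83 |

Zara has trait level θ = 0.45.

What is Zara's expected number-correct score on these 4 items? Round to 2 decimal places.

2.99

P(θ) = 1 / (1 + exp(−a(θ − b)))
P_1 = 1/(1+e^{-0.7200}) = 0.6726
P_2 = 1/(1+e^{-4.9405}) = 0.9929
P_3 = 1/(1+e^{0.3850}) = 0.4049
P_4 = 1/(1+e^{-2.4320}) = 0.9192
E[score] = 0.6726 + 0.9929 + 0.4049 + 0.9192 = 2.9897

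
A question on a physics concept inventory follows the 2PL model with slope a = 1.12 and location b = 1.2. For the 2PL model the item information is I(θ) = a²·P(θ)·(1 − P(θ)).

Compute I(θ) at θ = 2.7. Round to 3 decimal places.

P = 1/(1+e^{-1.6800}) = 0.8429
P(1−P) = 0.8429 × 0.1571 = 0.1324
I = a² × P(1−P) = 1.12² × 0.1324 = 0.16610

0.166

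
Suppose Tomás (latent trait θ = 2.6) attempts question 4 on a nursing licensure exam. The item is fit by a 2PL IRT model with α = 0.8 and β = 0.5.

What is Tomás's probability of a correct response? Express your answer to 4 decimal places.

P(θ) = 1 / (1 + exp(−α(θ − β)))
Exponent: 0.8 × (2.6 − 0.5) = 1.6800
1/(1 + e^{-1.6800}) = 0.8429

0.8429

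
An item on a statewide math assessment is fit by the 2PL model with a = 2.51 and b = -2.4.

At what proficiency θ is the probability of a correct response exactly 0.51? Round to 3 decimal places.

P(θ) = 1 / (1 + exp(−a(θ − b)))
logit = ln(0.5100/0.4900) = 0.0400
θ = b + logit/(a) = -2.4 + 0.0400/2.5100 = -2.3841

-2.384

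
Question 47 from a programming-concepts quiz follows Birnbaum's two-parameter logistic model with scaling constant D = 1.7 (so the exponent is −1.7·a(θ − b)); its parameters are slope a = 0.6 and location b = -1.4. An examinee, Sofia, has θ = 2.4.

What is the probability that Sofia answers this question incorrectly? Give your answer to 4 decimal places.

P(θ) = 1 / (1 + exp(−D·a(θ − b)))
Exponent: 1.7 × 0.6 × (2.4 − (-1.4)) = 3.8760
1/(1 + e^{-3.8760}) = 0.9797
P = 0.9797
P(incorrect) = 1 − 0.9797 = 0.0203

0.0203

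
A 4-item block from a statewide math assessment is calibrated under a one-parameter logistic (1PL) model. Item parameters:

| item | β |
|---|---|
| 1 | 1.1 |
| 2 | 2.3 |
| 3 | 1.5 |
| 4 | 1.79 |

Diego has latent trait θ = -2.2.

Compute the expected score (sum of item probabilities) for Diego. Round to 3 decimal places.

0.089

P(θ) = 1 / (1 + exp(−(θ − β)))
P_1 = 1/(1+e^{3.3000}) = 0.0356
P_2 = 1/(1+e^{4.5000}) = 0.0110
P_3 = 1/(1+e^{3.7000}) = 0.0241
P_4 = 1/(1+e^{3.9900}) = 0.0182
E[score] = 0.0356 + 0.0110 + 0.0241 + 0.0182 = 0.0888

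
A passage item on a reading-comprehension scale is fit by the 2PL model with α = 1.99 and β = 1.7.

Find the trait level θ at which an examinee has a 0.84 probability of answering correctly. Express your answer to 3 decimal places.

2.533

P(θ) = 1 / (1 + exp(−α(θ − β)))
logit = ln(0.8400/0.1600) = 1.6582
θ = β + logit/(α) = 1.7 + 1.6582/1.9900 = 2.5333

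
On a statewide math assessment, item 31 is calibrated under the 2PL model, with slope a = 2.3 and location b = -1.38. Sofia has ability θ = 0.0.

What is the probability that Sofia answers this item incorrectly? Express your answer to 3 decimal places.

0.040

P(θ) = 1 / (1 + exp(−a(θ − b)))
Exponent: 2.3 × (0.0 − (-1.38)) = 3.1740
1/(1 + e^{-3.1740}) = 0.9598
P(incorrect) = 1 − 0.9598 = 0.0402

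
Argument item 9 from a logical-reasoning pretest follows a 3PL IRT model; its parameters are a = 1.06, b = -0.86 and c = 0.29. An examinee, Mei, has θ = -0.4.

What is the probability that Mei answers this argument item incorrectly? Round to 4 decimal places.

0.2701

P(θ) = c + (1 − c) · 1 / (1 + exp(−a(θ − b)))
Exponent: 1.06 × (-0.4 − (-0.86)) = 0.4876
1/(1 + e^{-0.4876}) = 0.6195
P = 0.29 + 0.71 × 0.6195 = 0.7299
P(incorrect) = 1 − 0.7299 = 0.2701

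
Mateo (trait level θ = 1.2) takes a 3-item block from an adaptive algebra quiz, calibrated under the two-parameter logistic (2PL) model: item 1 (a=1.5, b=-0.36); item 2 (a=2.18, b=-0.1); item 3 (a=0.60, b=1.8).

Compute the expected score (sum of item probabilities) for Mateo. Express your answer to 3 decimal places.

2.268

P(θ) = 1 / (1 + exp(−a(θ − b)))
P_1 = 1/(1+e^{-2.3400}) = 0.9121
P_2 = 1/(1+e^{-2.8340}) = 0.9445
P_3 = 1/(1+e^{0.3600}) = 0.4110
E[score] = 0.9121 + 0.9445 + 0.4110 = 2.2676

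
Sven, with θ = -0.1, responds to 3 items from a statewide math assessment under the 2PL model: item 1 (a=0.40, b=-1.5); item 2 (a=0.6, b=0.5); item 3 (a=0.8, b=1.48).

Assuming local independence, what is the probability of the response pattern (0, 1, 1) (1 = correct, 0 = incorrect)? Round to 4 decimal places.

P(θ) = 1 / (1 + exp(−a(θ − b)))
P_1 = 1/(1+e^{-0.5600}) = 0.6365
P_2 = 1/(1+e^{0.3600}) = 0.4110
P_3 = 1/(1+e^{1.2640}) = 0.2203
L = (1−P_1) × P_2 × P_3 = 0.3635 × 0.4110 × 0.2203 = 0.03291

0.0329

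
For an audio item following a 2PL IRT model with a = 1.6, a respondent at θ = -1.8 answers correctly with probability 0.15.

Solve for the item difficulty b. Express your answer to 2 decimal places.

P(θ) = 1 / (1 + exp(−a(θ − b)))
logit(0.15) = ln(0.15/0.85) = -1.7346
b = θ − logit/(a) = -1.8 − (-1.7346)/1.6000 = -0.7159

-0.72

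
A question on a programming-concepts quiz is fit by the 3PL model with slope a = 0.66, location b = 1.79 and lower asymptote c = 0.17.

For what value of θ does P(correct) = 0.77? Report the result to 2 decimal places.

P(θ) = c + (1 − c) · 1 / (1 + exp(−a(θ − b)))
Remove guessing floor: (0.77 − 0.17)/(1 − 0.17) = 0.7229
logit = ln(0.7229/0.2771) = 0.9589
θ = b + logit/(a) = 1.79 + 0.9589/0.6600 = 3.2428

3.24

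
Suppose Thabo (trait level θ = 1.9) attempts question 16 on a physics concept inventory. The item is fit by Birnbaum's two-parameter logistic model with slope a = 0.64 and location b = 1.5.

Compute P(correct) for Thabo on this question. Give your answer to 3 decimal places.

0.564

P(θ) = 1 / (1 + exp(−a(θ − b)))
Exponent: 0.64 × (1.9 − 1.5) = 0.2560
1/(1 + e^{-0.2560}) = 0.5637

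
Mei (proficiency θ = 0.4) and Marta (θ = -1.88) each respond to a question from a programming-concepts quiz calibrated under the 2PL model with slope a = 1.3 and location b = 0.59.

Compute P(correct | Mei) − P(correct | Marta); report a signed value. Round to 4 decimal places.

0.3998

P(θ) = 1 / (1 + exp(−a(θ − b)))
P(Mei) = 0.4386  [exponent -0.2470]
P(Marta) = 0.0388  [exponent -3.2110]
Difference = 0.4386 − 0.0388 = 0.3998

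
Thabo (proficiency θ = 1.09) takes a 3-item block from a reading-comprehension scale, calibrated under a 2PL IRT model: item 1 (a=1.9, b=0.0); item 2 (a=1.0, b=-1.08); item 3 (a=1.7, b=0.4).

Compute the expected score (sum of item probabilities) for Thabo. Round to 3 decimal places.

2.549

P(θ) = 1 / (1 + exp(−a(θ − b)))
P_1 = 1/(1+e^{-2.0710}) = 0.8881
P_2 = 1/(1+e^{-2.1700}) = 0.8975
P_3 = 1/(1+e^{-1.1730}) = 0.7637
E[score] = 0.8881 + 0.8975 + 0.7637 = 2.5493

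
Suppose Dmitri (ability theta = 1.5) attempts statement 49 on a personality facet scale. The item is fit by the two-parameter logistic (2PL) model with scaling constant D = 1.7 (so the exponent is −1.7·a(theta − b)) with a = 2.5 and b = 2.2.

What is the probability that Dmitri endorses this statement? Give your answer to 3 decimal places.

P(theta) = 1 / (1 + exp(−D·a(theta − b)))
Exponent: 1.7 × 2.5 × (1.5 − 2.2) = -2.9750
1/(1 + e^{2.9750}) = 0.0486
P = 0.0486

0.049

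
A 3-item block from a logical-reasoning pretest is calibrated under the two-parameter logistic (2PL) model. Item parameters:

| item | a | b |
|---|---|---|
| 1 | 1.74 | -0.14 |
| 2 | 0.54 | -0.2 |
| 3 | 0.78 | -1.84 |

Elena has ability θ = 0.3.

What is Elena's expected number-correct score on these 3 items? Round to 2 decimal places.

P(θ) = 1 / (1 + exp(−a(θ − b)))
P_1 = 1/(1+e^{-0.7656}) = 0.6826
P_2 = 1/(1+e^{-0.2700}) = 0.5671
P_3 = 1/(1+e^{-1.6692}) = 0.8415
E[score] = 0.6826 + 0.5671 + 0.8415 = 2.0911

2.09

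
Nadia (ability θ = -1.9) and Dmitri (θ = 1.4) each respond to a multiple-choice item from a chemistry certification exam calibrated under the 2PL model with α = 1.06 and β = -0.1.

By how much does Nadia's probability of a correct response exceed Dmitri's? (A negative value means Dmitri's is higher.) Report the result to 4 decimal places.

P(θ) = 1 / (1 + exp(−α(θ − β)))
P(Nadia) = 0.1292  [exponent -1.9080]
P(Dmitri) = 0.8306  [exponent 1.5900]
Difference = 0.1292 − 0.8306 = -0.7014

-0.7014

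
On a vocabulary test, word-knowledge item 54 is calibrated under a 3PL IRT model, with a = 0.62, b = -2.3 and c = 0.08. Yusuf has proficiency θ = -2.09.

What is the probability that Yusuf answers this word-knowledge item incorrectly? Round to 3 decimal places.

P(θ) = c + (1 − c) · 1 / (1 + exp(−a(θ − b)))
Exponent: 0.62 × (-2.09 − (-2.3)) = 0.1302
1/(1 + e^{-0.1302}) = 0.5325
P = 0.08 + 0.92 × 0.5325 = 0.5699
P(incorrect) = 1 − 0.5699 = 0.4301

0.430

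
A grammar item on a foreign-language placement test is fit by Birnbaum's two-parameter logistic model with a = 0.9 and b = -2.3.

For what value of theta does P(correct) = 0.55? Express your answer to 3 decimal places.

P(theta) = 1 / (1 + exp(−a(theta − b)))
logit = ln(0.5500/0.4500) = 0.2007
theta = b + logit/(a) = -2.3 + 0.2007/0.9000 = -2.0770

-2.077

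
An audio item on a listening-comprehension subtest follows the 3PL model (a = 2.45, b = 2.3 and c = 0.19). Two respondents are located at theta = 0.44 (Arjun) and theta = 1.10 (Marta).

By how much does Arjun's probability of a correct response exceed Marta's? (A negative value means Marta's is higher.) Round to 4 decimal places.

-0.0323

P(theta) = c + (1 − c) · 1 / (1 + exp(−a(theta − b)))
P(Arjun) = 0.1984  [exponent -4.5570]
P(Marta) = 0.2307  [exponent -2.9400]
Difference = 0.1984 − 0.2307 = -0.0323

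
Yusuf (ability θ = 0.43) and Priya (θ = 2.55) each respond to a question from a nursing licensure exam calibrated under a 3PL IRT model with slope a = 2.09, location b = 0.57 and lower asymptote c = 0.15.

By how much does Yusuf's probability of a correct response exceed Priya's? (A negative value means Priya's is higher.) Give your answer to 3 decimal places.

-0.473

P(θ) = c + (1 − c) · 1 / (1 + exp(−a(θ − b)))
P(Yusuf) = 0.5133  [exponent -0.2926]
P(Priya) = 0.9867  [exponent 4.1382]
Difference = 0.5133 − 0.9867 = -0.4734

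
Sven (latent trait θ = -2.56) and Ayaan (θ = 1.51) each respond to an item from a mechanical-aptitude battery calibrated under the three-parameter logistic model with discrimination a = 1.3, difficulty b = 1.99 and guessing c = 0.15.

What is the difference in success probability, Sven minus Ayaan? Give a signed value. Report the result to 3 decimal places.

-0.294

P(θ) = c + (1 − c) · 1 / (1 + exp(−a(θ − b)))
P(Sven) = 0.1523  [exponent -5.9150]
P(Ayaan) = 0.4465  [exponent -0.6240]
Difference = 0.1523 − 0.4465 = -0.2943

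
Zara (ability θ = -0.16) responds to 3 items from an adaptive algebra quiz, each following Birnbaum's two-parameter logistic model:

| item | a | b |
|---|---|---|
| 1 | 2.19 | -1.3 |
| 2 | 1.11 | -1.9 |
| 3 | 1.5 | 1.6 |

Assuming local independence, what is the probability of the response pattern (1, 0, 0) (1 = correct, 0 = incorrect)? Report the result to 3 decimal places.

0.109

P(θ) = 1 / (1 + exp(−a(θ − b)))
P_1 = 1/(1+e^{-2.4966}) = 0.9239
P_2 = 1/(1+e^{-1.9314}) = 0.8734
P_3 = 1/(1+e^{2.6400}) = 0.0666
L = P_1 × (1−P_2) × (1−P_3) = 0.9239 × 0.1266 × 0.9334 = 0.10917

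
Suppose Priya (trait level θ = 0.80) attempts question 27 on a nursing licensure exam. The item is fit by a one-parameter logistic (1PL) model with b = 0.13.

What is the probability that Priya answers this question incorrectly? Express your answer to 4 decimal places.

0.3385

P(θ) = 1 / (1 + exp(−(θ − b)))
Exponent: (0.80 − 0.13) = 0.6700
1/(1 + e^{-0.6700}) = 0.6615
P = 0.6615
P(incorrect) = 1 − 0.6615 = 0.3385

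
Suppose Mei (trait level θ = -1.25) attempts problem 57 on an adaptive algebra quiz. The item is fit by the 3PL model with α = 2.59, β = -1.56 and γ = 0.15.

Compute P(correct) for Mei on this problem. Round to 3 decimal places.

0.737

P(θ) = γ + (1 − γ) · 1 / (1 + exp(−α(θ − β)))
Exponent: 2.59 × (-1.25 − (-1.56)) = 0.8029
1/(1 + e^{-0.8029}) = 0.6906
P = 0.15 + 0.85 × 0.6906 = 0.7370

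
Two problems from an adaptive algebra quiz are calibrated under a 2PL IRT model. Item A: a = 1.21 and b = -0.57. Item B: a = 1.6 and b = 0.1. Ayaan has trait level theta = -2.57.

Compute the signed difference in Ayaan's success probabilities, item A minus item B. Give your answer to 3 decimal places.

0.068

P(theta) = 1 / (1 + exp(−a(theta − b)))
P_A = 0.0817
P_B = 0.0138
P_A − P_B = 0.0679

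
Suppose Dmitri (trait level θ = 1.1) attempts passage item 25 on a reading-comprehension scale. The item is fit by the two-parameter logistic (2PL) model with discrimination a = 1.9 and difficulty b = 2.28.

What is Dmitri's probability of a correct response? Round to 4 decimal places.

0.0960

P(θ) = 1 / (1 + exp(−a(θ − b)))
Exponent: 1.9 × (1.1 − 2.28) = -2.2420
1/(1 + e^{2.2420}) = 0.0960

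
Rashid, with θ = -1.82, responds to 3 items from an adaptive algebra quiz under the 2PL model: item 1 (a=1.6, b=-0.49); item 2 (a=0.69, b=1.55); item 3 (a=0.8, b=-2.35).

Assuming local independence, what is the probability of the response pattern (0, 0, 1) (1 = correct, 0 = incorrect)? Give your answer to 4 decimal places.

0.4920

P(θ) = 1 / (1 + exp(−a(θ − b)))
P_1 = 1/(1+e^{2.1280}) = 0.1064
P_2 = 1/(1+e^{2.3253}) = 0.0890
P_3 = 1/(1+e^{-0.4240}) = 0.6044
L = (1−P_1) × (1−P_2) × P_3 = 0.8936 × 0.9110 × 0.6044 = 0.49203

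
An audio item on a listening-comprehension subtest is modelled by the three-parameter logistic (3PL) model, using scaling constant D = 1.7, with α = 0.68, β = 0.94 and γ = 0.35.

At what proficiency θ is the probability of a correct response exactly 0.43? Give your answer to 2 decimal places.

P(θ) = γ + (1 − γ) · 1 / (1 + exp(−D·α(θ − β)))
Remove guessing floor: (0.43 − 0.35)/(1 − 0.35) = 0.1231
logit = ln(0.1231/0.8769) = -1.9636
θ = β + logit/(1.7·α) = 0.94 + (-1.9636)/1.1560 = -0.7586

-0.76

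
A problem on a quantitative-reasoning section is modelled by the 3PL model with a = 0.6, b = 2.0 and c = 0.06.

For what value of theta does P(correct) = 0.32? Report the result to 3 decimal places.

P(theta) = c + (1 − c) · 1 / (1 + exp(−a(theta − b)))
Remove guessing floor: (0.32 − 0.06)/(1 − 0.06) = 0.2766
logit = ln(0.2766/0.7234) = -0.9614
theta = b + logit/(a) = 2.0 + (-0.9614)/0.6000 = 0.3976

0.398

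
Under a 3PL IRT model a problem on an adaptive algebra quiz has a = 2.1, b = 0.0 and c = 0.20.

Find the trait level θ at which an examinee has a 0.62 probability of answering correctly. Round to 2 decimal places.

P(θ) = c + (1 − c) · 1 / (1 + exp(−a(θ − b)))
Remove guessing floor: (0.62 − 0.20)/(1 − 0.20) = 0.5250
logit = ln(0.5250/0.4750) = 0.1001
θ = b + logit/(a) = 0.0 + 0.1001/2.1000 = 0.0477

0.05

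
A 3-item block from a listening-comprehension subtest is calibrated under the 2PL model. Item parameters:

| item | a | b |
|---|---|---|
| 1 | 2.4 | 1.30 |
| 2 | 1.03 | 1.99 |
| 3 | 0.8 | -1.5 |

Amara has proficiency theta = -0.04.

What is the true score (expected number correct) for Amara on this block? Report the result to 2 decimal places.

P(theta) = 1 / (1 + exp(−a(theta − b)))
P_1 = 1/(1+e^{3.2160}) = 0.0386
P_2 = 1/(1+e^{2.0909}) = 0.1100
P_3 = 1/(1+e^{-1.1680}) = 0.7628
E[score] = 0.0386 + 0.1100 + 0.7628 = 0.9113

0.91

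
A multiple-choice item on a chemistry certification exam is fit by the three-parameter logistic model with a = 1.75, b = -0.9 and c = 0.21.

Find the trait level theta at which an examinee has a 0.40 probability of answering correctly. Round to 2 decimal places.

P(theta) = c + (1 − c) · 1 / (1 + exp(−a(theta − b)))
Remove guessing floor: (0.40 − 0.21)/(1 − 0.21) = 0.2405
logit = ln(0.2405/0.7595) = -1.1499
theta = b + logit/(a) = -0.9 + (-1.1499)/1.7500 = -1.5571

-1.56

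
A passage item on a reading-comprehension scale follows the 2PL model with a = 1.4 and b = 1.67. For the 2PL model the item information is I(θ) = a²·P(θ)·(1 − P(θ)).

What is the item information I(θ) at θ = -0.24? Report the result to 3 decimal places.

P = 1/(1+e^{2.6740}) = 0.0645
P(1−P) = 0.0645 × 0.9355 = 0.0604
I = a² × P(1−P) = 1.4² × 0.0604 = 0.11831

0.118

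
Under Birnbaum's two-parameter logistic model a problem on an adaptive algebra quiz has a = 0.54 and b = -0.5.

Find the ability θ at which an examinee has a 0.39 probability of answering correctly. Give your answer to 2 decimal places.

P(θ) = 1 / (1 + exp(−a(θ − b)))
logit = ln(0.3900/0.6100) = -0.4473
θ = b + logit/(a) = -0.5 + (-0.4473)/0.5400 = -1.3284

-1.33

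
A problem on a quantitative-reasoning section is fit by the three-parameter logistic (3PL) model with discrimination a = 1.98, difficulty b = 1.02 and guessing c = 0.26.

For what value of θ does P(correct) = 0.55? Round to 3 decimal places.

0.798

P(θ) = c + (1 − c) · 1 / (1 + exp(−a(θ − b)))
Remove guessing floor: (0.55 − 0.26)/(1 − 0.26) = 0.3919
logit = ln(0.3919/0.6081) = -0.4394
θ = b + logit/(a) = 1.02 + (-0.4394)/1.9800 = 0.7981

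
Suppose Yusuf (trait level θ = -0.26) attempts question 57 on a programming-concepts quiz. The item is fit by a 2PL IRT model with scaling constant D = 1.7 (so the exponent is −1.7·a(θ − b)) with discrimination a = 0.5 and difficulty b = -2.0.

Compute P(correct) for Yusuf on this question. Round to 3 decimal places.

0.814

P(θ) = 1 / (1 + exp(−D·a(θ − b)))
Exponent: 1.7 × 0.5 × (-0.26 − (-2.0)) = 1.4790
1/(1 + e^{-1.4790}) = 0.8144
P = 0.8144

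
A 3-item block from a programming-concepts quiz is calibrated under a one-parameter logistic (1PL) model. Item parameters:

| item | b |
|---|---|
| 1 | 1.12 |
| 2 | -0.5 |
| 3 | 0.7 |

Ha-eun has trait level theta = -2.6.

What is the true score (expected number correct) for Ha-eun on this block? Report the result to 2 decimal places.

0.17

P(theta) = 1 / (1 + exp(−(theta − b)))
P_1 = 1/(1+e^{3.7200}) = 0.0237
P_2 = 1/(1+e^{2.1000}) = 0.1091
P_3 = 1/(1+e^{3.3000}) = 0.0356
E[score] = 0.0237 + 0.1091 + 0.0356 = 0.1683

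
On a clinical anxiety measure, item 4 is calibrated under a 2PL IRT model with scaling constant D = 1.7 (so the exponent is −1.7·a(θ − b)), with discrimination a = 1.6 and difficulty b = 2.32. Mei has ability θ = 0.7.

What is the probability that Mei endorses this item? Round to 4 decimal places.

0.0121

P(θ) = 1 / (1 + exp(−D·a(θ − b)))
Exponent: 1.7 × 1.6 × (0.7 − 2.32) = -4.4064
1/(1 + e^{4.4064}) = 0.0121
P = 0.0121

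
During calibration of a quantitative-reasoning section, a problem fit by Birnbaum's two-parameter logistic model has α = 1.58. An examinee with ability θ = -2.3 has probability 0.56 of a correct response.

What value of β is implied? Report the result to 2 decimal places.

P(θ) = 1 / (1 + exp(−α(θ − β)))
logit(0.56) = ln(0.56/0.44) = 0.2412
β = θ − logit/(α) = -2.3 − 0.2412/1.5800 = -2.4526

-2.45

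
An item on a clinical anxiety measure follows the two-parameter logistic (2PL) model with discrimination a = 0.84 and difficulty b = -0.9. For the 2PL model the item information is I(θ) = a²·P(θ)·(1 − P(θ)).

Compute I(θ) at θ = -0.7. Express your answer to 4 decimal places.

P = 1/(1+e^{-0.1680}) = 0.5419
P(1−P) = 0.5419 × 0.4581 = 0.2482
I = a² × P(1−P) = 0.84² × 0.2482 = 0.17516

0.1752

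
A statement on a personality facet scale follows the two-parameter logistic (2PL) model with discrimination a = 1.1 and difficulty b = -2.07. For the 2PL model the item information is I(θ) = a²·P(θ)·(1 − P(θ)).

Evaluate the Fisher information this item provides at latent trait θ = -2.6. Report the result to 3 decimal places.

P = 1/(1+e^{0.5830}) = 0.3582
P(1−P) = 0.3582 × 0.6418 = 0.2299
I = a² × P(1−P) = 1.1² × 0.2299 = 0.27818

0.278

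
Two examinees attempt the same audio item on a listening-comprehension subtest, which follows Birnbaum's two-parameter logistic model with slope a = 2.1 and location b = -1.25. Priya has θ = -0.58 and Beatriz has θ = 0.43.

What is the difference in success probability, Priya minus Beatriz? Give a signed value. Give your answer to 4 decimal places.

P(θ) = 1 / (1 + exp(−a(θ − b)))
P(Priya) = 0.8033  [exponent 1.4070]
P(Beatriz) = 0.9715  [exponent 3.5280]
Difference = 0.8033 − 0.9715 = -0.1682

-0.1682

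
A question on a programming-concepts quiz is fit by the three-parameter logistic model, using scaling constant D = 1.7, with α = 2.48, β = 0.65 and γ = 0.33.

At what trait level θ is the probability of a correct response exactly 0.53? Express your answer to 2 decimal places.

P(θ) = γ + (1 − γ) · 1 / (1 + exp(−D·α(θ − β)))
Remove guessing floor: (0.53 − 0.33)/(1 − 0.33) = 0.2985
logit = ln(0.2985/0.7015) = -0.8544
θ = β + logit/(1.7·α) = 0.65 + (-0.8544)/4.2160 = 0.4473

0.45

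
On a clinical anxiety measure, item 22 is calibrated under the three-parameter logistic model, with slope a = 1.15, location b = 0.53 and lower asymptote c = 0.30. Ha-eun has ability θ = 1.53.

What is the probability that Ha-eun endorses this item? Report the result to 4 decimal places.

0.8317

P(θ) = c + (1 − c) · 1 / (1 + exp(−a(θ − b)))
Exponent: 1.15 × (1.53 − 0.53) = 1.1500
1/(1 + e^{-1.1500}) = 0.7595
P = 0.30 + 0.70 × 0.7595 = 0.8317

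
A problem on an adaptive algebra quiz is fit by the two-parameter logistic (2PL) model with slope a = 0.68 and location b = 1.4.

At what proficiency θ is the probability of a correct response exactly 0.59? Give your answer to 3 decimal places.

P(θ) = 1 / (1 + exp(−a(θ − b)))
logit = ln(0.5900/0.4100) = 0.3640
θ = b + logit/(a) = 1.4 + 0.3640/0.6800 = 1.9352

1.935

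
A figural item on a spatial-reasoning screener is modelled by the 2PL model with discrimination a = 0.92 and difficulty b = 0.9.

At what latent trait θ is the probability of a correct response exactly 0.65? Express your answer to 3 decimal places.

P(θ) = 1 / (1 + exp(−a(θ − b)))
logit = ln(0.6500/0.3500) = 0.6190
θ = b + logit/(a) = 0.9 + 0.6190/0.9200 = 1.5729

1.573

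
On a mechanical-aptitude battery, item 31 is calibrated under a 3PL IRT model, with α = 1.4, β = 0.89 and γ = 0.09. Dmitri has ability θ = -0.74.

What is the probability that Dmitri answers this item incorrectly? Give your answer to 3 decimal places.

0.826

P(θ) = γ + (1 − γ) · 1 / (1 + exp(−α(θ − β)))
Exponent: 1.4 × (-0.74 − 0.89) = -2.2820
1/(1 + e^{2.2820}) = 0.0926
P = 0.09 + 0.91 × 0.0926 = 0.1743
P(incorrect) = 1 − 0.1743 = 0.8257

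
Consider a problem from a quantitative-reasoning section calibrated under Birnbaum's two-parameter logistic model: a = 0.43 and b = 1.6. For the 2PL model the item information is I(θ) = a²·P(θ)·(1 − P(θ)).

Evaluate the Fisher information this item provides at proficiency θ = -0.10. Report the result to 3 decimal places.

0.041

P = 1/(1+e^{0.7310}) = 0.3250
P(1−P) = 0.3250 × 0.6750 = 0.2194
I = a² × P(1−P) = 0.43² × 0.2194 = 0.04056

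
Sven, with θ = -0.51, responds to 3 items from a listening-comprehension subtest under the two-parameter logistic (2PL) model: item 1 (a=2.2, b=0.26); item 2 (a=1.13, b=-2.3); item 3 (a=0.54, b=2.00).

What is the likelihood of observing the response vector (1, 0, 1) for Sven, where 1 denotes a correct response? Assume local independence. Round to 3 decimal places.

P(θ) = 1 / (1 + exp(−a(θ − b)))
P_1 = 1/(1+e^{1.6940}) = 0.1553
P_2 = 1/(1+e^{-2.0227}) = 0.8832
P_3 = 1/(1+e^{1.3554}) = 0.2050
L = P_1 × (1−P_2) × P_3 = 0.1553 × 0.1168 × 0.2050 = 0.00372

0.004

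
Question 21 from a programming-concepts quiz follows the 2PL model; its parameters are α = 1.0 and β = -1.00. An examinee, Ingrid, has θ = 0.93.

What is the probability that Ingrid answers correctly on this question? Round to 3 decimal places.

0.873

P(θ) = 1 / (1 + exp(−α(θ − β)))
Exponent: 1.0 × (0.93 − (-1.00)) = 1.9300
1/(1 + e^{-1.9300}) = 0.8732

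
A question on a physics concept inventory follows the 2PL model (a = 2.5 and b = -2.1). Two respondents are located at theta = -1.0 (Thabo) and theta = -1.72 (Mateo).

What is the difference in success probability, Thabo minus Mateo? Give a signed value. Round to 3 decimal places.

P(theta) = 1 / (1 + exp(−a(theta − b)))
P(Thabo) = 0.9399  [exponent 2.7500]
P(Mateo) = 0.7211  [exponent 0.9500]
Difference = 0.9399 − 0.7211 = 0.2188

0.219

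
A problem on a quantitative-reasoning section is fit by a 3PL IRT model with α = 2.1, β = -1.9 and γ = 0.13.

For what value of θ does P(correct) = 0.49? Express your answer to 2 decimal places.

-2.07

P(θ) = γ + (1 − γ) · 1 / (1 + exp(−α(θ − β)))
Remove guessing floor: (0.49 − 0.13)/(1 − 0.13) = 0.4138
logit = ln(0.4138/0.5862) = -0.3483
θ = β + logit/(α) = -1.9 + (-0.3483)/2.1000 = -2.0659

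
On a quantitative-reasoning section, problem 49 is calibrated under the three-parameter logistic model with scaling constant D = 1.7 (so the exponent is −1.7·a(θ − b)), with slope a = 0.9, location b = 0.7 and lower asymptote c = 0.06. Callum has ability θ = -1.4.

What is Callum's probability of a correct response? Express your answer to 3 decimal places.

P(θ) = c + (1 − c) · 1 / (1 + exp(−D·a(θ − b)))
Exponent: 1.7 × 0.9 × (-1.4 − 0.7) = -3.2130
1/(1 + e^{3.2130}) = 0.0387
P = 0.06 + 0.94 × 0.0387 = 0.0964

0.096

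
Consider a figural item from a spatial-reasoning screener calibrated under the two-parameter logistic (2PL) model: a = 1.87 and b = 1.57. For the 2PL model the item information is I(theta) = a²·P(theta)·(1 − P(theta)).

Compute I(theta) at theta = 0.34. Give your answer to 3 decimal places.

P = 1/(1+e^{2.3001}) = 0.0911
P(1−P) = 0.0911 × 0.9089 = 0.0828
I = a² × P(1−P) = 1.87² × 0.0828 = 0.28959

0.290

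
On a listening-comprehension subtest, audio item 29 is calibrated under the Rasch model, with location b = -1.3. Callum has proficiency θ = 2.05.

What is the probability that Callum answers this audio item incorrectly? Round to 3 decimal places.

0.034

P(θ) = 1 / (1 + exp(−(θ − b)))
Exponent: (2.05 − (-1.3)) = 3.3500
1/(1 + e^{-3.3500}) = 0.9661
P = 0.9661
P(incorrect) = 1 − 0.9661 = 0.0339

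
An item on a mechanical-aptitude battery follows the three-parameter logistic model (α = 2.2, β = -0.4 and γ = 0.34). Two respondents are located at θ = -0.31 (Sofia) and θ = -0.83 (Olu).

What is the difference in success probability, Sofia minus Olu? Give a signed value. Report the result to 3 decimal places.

0.178

P(θ) = γ + (1 − γ) · 1 / (1 + exp(−α(θ − β)))
P(Sofia) = 0.7026  [exponent 0.1980]
P(Olu) = 0.5246  [exponent -0.9460]
Difference = 0.7026 − 0.5246 = 0.1780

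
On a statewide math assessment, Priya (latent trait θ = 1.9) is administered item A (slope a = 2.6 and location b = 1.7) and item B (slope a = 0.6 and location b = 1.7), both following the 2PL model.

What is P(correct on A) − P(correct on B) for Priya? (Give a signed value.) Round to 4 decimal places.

P(θ) = 1 / (1 + exp(−a(θ − b)))
P_A = 0.6271
P_B = 0.5300
P_A − P_B = 0.0972

0.0972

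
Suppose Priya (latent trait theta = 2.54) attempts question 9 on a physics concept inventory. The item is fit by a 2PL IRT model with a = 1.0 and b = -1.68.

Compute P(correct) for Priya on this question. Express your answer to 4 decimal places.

0.9855

P(theta) = 1 / (1 + exp(−a(theta − b)))
Exponent: 1.0 × (2.54 − (-1.68)) = 4.2200
1/(1 + e^{-4.2200}) = 0.9855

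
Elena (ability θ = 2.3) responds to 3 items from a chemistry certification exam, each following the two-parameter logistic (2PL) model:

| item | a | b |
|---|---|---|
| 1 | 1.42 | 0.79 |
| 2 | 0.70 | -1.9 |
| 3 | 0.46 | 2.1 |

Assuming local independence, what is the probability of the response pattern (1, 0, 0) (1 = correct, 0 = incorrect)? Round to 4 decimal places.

0.0214

P(θ) = 1 / (1 + exp(−a(θ − b)))
P_1 = 1/(1+e^{-2.1442}) = 0.8951
P_2 = 1/(1+e^{-2.9400}) = 0.9498
P_3 = 1/(1+e^{-0.0920}) = 0.5230
L = P_1 × (1−P_2) × (1−P_3) = 0.8951 × 0.0502 × 0.4770 = 0.02144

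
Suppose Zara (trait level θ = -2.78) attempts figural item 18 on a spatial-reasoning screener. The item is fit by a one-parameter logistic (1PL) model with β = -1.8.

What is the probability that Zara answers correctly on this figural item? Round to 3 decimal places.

0.273

P(θ) = 1 / (1 + exp(−(θ − β)))
Exponent: (-2.78 − (-1.8)) = -0.9800
1/(1 + e^{0.9800}) = 0.2729
P = 0.2729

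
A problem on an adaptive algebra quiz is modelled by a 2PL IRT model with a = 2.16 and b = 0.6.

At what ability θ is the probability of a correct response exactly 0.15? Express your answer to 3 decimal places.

P(θ) = 1 / (1 + exp(−a(θ − b)))
logit = ln(0.1500/0.8500) = -1.7346
θ = b + logit/(a) = 0.6 + (-1.7346)/2.1600 = -0.2031

-0.203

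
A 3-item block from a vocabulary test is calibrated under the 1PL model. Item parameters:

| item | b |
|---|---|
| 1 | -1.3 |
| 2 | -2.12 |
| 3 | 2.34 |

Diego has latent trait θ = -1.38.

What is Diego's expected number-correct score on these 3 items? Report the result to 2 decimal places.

1.18

P(θ) = 1 / (1 + exp(−(θ − b)))
P_1 = 1/(1+e^{0.0800}) = 0.4800
P_2 = 1/(1+e^{-0.7400}) = 0.6770
P_3 = 1/(1+e^{3.7200}) = 0.0237
E[score] = 0.4800 + 0.6770 + 0.0237 = 1.1807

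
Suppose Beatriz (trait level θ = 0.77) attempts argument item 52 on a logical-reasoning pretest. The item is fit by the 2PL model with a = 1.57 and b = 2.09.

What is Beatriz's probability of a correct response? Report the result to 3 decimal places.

0.112

P(θ) = 1 / (1 + exp(−a(θ − b)))
Exponent: 1.57 × (0.77 − 2.09) = -2.0724
1/(1 + e^{2.0724}) = 0.1118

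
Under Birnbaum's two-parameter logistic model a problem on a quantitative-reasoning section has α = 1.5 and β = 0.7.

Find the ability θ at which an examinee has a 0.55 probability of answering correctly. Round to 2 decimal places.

0.83

P(θ) = 1 / (1 + exp(−α(θ − β)))
logit = ln(0.5500/0.4500) = 0.2007
θ = β + logit/(α) = 0.7 + 0.2007/1.5000 = 0.8338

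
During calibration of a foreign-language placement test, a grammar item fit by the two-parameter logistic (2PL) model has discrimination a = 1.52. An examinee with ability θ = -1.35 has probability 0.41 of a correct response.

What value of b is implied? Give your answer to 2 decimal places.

-1.11

P(θ) = 1 / (1 + exp(−a(θ − b)))
logit(0.41) = ln(0.41/0.59) = -0.3640
b = θ − logit/(a) = -1.35 − (-0.3640)/1.5200 = -1.1105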